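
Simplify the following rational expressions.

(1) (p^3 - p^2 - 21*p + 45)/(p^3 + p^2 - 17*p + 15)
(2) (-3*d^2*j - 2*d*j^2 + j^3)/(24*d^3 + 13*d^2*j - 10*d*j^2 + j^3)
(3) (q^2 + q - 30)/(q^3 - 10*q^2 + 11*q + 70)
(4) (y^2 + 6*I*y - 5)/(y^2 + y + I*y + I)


(1) = (p - 3)/(p - 1)
(2) = -j/(8*d - j)
(3) = (q + 6)/(q^2 - 5*q - 14)
(4) = (y + 5*I)/(y + 1)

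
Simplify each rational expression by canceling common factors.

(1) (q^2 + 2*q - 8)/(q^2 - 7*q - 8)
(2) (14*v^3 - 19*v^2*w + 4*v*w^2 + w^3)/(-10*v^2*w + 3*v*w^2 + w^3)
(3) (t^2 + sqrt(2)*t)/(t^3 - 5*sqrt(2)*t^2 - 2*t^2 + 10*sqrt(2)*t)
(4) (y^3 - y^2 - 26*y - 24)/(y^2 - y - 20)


(1) = (q^2 + 2*q - 8)/(q^2 - 7*q - 8)
(2) = (-7*v^2 + 6*v*w + w^2)/(5*v*w + w^2)
(3) = (t + sqrt(2))/(t^2 + t*(-5*sqrt(2) - 2) + 10*sqrt(2))
(4) = (y^2 - 5*y - 6)/(y - 5)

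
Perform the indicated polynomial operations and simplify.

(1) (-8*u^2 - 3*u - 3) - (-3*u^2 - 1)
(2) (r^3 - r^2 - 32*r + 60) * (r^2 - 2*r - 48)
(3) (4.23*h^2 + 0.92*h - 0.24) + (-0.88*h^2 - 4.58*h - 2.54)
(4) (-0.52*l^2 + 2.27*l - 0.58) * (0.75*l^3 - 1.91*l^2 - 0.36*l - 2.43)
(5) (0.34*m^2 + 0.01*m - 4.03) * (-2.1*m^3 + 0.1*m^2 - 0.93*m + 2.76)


(1) = -5*u^2 - 3*u - 2
(2) = r^5 - 3*r^4 - 78*r^3 + 172*r^2 + 1416*r - 2880
(3) = 3.35*h^2 - 3.66*h - 2.78
(4) = -0.39*l^5 + 2.6957*l^4 - 4.5835*l^3 + 1.5542*l^2 - 5.3073*l + 1.4094
(5) = -0.714*m^5 + 0.013*m^4 + 8.1478*m^3 + 0.5261*m^2 + 3.7755*m - 11.1228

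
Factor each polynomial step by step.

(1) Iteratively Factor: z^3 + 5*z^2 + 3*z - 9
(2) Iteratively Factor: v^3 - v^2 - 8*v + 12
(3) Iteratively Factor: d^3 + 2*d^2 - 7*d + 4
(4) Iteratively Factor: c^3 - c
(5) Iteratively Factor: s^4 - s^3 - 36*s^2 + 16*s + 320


(1) = (z + 3)*(z^2 + 2*z - 3) = (z + 3)^2*(z - 1)
(2) = (v - 2)*(v^2 + v - 6) = (v - 2)^2*(v + 3)
(3) = (d - 1)*(d^2 + 3*d - 4) = (d - 1)*(d + 4)*(d - 1)
(4) = (c - 1)*(c^2 + c) = (c - 1)*(c + 1)*(c)
(5) = (s + 4)*(s^3 - 5*s^2 - 16*s + 80) = (s + 4)^2*(s^2 - 9*s + 20) = (s - 5)*(s + 4)^2*(s - 4)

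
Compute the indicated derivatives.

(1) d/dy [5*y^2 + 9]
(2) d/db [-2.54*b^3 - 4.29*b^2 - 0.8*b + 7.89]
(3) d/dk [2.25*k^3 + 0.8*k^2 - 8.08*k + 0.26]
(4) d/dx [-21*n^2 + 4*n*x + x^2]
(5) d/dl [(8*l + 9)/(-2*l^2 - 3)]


(1) = 10*y
(2) = -7.62*b^2 - 8.58*b - 0.8
(3) = 6.75*k^2 + 1.6*k - 8.08
(4) = 4*n + 2*x
(5) = 4*(4*l^2 + 9*l - 6)/(4*l^4 + 12*l^2 + 9)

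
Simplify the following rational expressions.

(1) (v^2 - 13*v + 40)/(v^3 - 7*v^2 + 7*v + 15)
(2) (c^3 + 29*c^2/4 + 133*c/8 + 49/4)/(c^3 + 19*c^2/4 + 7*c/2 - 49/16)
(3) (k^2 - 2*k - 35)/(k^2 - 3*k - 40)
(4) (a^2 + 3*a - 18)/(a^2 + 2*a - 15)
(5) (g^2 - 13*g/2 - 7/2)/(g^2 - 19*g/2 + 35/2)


(1) = (v - 8)/(v^2 - 2*v - 3)
(2) = (2*c + 4)/(2*c - 1)
(3) = (k - 7)/(k - 8)
(4) = (a + 6)/(a + 5)
(5) = (2*g + 1)/(2*g - 5)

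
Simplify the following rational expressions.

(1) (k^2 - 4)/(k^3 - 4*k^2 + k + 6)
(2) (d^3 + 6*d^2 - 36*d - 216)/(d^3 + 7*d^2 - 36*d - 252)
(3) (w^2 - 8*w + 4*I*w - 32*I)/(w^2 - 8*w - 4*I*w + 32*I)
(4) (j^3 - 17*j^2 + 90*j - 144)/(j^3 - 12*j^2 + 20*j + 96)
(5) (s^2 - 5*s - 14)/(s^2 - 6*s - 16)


(1) = (k + 2)/(k^2 - 2*k - 3)
(2) = (d + 6)/(d + 7)
(3) = (w + 4*I)/(w - 4*I)
(4) = (j - 3)/(j + 2)
(5) = (s - 7)/(s - 8)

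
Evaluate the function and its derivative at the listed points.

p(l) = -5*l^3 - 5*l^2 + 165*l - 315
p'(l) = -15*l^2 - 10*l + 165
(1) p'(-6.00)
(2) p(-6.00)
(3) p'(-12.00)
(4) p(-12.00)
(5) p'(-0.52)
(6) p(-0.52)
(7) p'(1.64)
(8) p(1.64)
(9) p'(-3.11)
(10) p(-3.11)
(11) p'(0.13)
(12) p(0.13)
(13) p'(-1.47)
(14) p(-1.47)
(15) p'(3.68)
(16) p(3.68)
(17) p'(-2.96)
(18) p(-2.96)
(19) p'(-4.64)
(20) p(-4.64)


(1) = -315.00
(2) = -405.00
(3) = -1875.00
(4) = 5625.00
(5) = 166.14
(6) = -401.45
(7) = 108.26
(8) = -79.90
(9) = 51.02
(10) = -726.11
(11) = 163.45
(12) = -293.65
(13) = 147.29
(14) = -552.47
(15) = -74.94
(16) = -24.69
(17) = 63.18
(18) = -717.54
(19) = -111.54
(20) = -688.76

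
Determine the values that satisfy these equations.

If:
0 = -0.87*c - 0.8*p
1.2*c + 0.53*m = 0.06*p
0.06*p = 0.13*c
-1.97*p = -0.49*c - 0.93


Then:
No Solution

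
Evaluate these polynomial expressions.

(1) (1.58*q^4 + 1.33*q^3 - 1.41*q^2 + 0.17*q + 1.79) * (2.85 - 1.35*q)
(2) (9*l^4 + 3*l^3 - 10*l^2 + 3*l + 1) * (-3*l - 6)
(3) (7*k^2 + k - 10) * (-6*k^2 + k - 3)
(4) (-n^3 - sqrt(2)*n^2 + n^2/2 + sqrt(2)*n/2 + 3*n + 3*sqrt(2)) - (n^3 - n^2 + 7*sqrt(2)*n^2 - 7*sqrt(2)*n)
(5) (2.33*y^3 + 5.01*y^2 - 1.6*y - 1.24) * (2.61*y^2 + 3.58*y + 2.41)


(1) = -2.133*q^5 + 2.7075*q^4 + 5.694*q^3 - 4.248*q^2 - 1.932*q + 5.1015
(2) = -27*l^5 - 63*l^4 + 12*l^3 + 51*l^2 - 21*l - 6
(3) = -42*k^4 + k^3 + 40*k^2 - 13*k + 30
(4) = -2*n^3 - 8*sqrt(2)*n^2 + 3*n^2/2 + 3*n + 15*sqrt(2)*n/2 + 3*sqrt(2)
(5) = 6.0813*y^5 + 21.4175*y^4 + 19.3751*y^3 + 3.1097*y^2 - 8.2952*y - 2.9884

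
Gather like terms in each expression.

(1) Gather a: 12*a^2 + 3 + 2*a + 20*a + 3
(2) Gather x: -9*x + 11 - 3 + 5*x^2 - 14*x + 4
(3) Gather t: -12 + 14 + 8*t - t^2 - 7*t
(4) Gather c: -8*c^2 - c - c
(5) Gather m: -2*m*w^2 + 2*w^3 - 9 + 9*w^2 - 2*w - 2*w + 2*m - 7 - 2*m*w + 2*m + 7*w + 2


(1) = 12*a^2 + 22*a + 6
(2) = 5*x^2 - 23*x + 12
(3) = -t^2 + t + 2
(4) = -8*c^2 - 2*c
(5) = m*(-2*w^2 - 2*w + 4) + 2*w^3 + 9*w^2 + 3*w - 14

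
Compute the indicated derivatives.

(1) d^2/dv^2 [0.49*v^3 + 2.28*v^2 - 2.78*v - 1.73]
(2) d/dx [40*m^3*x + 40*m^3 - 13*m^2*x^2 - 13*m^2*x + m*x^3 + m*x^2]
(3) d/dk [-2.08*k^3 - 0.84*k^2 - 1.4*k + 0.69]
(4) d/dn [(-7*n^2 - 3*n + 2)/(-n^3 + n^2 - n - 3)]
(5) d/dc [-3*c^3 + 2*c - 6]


(1) = 2.94*v + 4.56
(2) = m*(40*m^2 - 26*m*x - 13*m + 3*x^2 + 2*x)
(3) = -6.24*k^2 - 1.68*k - 1.4
(4) = ((14*n + 3)*(n^3 - n^2 + n + 3) - (3*n^2 - 2*n + 1)*(7*n^2 + 3*n - 2))/(n^3 - n^2 + n + 3)^2
(5) = 2 - 9*c^2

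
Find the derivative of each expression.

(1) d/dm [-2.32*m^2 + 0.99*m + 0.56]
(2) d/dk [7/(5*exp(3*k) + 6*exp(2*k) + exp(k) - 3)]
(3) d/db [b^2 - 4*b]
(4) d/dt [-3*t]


(1) = 0.99 - 4.64*m
(2) = (-105*exp(2*k) - 84*exp(k) - 7)*exp(k)/(5*exp(3*k) + 6*exp(2*k) + exp(k) - 3)^2
(3) = 2*b - 4
(4) = -3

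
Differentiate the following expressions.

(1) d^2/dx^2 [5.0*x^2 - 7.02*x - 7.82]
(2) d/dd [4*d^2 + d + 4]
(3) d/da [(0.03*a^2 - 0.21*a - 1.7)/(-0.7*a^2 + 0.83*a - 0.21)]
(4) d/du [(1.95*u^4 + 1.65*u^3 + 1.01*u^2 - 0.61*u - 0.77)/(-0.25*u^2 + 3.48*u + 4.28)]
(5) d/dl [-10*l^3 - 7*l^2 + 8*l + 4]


(1) = 10.0000000000000
(2) = 8*d + 1
(3) = (-0.1221*a^2 - 2.3926*a + 1.4551)/(0.49*a^4 - 1.162*a^3 + 0.9829*a^2 - 0.3486*a + 0.0441)
(4) = (-0.975*u^5 + 19.9455*u^4 + 44.868*u^3 + 24.5483*u^2 + 8.2606*u + 0.0688)/(0.0625*u^4 - 1.74*u^3 + 9.9704*u^2 + 29.7888*u + 18.3184)
(5) = -30*l^2 - 14*l + 8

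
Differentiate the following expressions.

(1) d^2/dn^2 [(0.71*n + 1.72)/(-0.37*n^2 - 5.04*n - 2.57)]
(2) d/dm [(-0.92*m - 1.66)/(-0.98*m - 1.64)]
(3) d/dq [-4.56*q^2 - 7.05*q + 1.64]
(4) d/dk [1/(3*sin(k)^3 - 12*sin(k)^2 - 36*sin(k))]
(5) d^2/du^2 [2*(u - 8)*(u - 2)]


(1) = (-(0.71*n + 1.72)*(0.74*n + 5.04)*(1.48*n + 10.08) + (1.5762*n + 8.4296)*(0.37*n^2 + 5.04*n + 2.57))/(0.37*n^2 + 5.04*n + 2.57)^3
(2) = (-0.11564*m - 0.19352)/(0.98*m + 1.64)^3
(3) = -9.12*q - 7.05
(4) = (-cos(k) + 8/(3*tan(k)) + 4*cos(k)/sin(k)^2)/((sin(k) - 6)^2*(sin(k) + 2)^2)
(5) = 4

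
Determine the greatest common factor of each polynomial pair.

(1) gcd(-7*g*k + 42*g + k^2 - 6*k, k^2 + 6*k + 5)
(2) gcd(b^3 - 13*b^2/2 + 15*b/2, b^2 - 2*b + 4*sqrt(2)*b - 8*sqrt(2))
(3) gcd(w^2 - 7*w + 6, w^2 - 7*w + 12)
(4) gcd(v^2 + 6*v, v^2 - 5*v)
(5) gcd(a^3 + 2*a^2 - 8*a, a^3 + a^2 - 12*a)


(1) = gcd((-7*g + k)*(k - 6), (k + 1)*(k + 5)) = 1
(2) = gcd(b*(b - 5)*(b - 3/2), (b - 2)*(b + 4*sqrt(2))) = 1
(3) = gcd((w - 6)*(w - 1), (w - 4)*(w - 3)) = 1
(4) = gcd(v*(v + 6), v*(v - 5)) = v
(5) = gcd(a*(a - 2)*(a + 4), a*(a - 3)*(a + 4)) = a^2 + 4*a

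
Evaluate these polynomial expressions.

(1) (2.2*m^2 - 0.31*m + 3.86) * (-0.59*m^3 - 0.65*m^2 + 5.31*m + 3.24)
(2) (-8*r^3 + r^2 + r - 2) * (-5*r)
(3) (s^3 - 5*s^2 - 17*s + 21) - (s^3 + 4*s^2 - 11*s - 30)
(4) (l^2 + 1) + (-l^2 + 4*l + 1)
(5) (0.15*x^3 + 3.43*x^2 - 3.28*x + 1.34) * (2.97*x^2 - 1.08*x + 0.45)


(1) = -1.298*m^5 - 1.2471*m^4 + 9.6061*m^3 + 2.9729*m^2 + 19.4922*m + 12.5064
(2) = 40*r^4 - 5*r^3 - 5*r^2 + 10*r
(3) = -9*s^2 - 6*s + 51
(4) = 4*l + 2
(5) = 0.4455*x^5 + 10.0251*x^4 - 13.3785*x^3 + 9.0657*x^2 - 2.9232*x + 0.603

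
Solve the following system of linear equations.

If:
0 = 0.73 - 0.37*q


Then:
q = 1.97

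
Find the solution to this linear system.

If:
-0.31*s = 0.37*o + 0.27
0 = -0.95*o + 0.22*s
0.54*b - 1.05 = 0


Then:
b = 1.94
o = -0.16
s = -0.68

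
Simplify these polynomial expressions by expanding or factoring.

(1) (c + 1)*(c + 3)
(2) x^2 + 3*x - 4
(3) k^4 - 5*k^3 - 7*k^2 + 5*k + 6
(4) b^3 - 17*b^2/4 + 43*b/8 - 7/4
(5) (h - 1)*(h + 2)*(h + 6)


(1) = c^2 + 4*c + 3
(2) = (x - 1)*(x + 4)
(3) = (k - 6)*(k - 1)*(k + 1)^2
(4) = (b - 2)*(b - 7/4)*(b - 1/2)
(5) = h^3 + 7*h^2 + 4*h - 12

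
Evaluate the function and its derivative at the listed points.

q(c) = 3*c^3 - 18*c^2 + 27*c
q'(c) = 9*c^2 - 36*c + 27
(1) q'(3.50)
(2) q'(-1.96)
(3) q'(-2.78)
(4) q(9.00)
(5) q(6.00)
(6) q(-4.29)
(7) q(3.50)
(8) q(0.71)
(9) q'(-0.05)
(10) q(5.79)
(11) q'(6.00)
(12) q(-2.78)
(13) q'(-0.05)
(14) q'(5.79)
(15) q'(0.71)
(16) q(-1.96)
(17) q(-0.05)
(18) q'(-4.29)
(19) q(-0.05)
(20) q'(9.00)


(1) = 11.25
(2) = 132.13
(3) = 196.64
(4) = 972.00
(5) = 162.00
(6) = -683.96
(7) = 2.62
(8) = 11.17
(9) = 28.82
(10) = 135.21
(11) = 135.00
(12) = -278.63
(13) = 28.82
(14) = 120.28
(15) = 5.98
(16) = -144.66
(17) = -1.40
(18) = 347.08
(19) = -1.40
(20) = 432.00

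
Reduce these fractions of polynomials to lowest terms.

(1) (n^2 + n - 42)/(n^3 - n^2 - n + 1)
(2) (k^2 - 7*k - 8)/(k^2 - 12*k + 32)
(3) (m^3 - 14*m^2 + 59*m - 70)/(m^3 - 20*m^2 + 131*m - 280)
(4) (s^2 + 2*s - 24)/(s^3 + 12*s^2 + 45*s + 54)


(1) = (n^2 + n - 42)/(n^3 - n^2 - n + 1)
(2) = (k + 1)/(k - 4)
(3) = (m - 2)/(m - 8)
(4) = (s - 4)/(s^2 + 6*s + 9)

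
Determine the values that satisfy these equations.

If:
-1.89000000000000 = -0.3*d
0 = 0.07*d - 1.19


Then:
No Solution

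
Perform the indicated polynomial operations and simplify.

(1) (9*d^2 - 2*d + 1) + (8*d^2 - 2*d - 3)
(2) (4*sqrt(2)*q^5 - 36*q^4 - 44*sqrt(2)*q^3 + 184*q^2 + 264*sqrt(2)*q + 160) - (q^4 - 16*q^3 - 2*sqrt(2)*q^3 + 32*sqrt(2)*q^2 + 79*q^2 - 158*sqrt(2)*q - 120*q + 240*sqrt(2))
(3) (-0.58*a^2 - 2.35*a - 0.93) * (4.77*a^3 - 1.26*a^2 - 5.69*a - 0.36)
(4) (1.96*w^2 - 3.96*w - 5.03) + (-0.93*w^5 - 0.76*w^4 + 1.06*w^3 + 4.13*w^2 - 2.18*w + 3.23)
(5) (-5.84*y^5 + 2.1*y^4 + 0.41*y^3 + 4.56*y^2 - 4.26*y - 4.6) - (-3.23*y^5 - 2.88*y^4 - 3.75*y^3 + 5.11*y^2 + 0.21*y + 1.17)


(1) = 17*d^2 - 4*d - 2
(2) = 4*sqrt(2)*q^5 - 37*q^4 - 42*sqrt(2)*q^3 + 16*q^3 - 32*sqrt(2)*q^2 + 105*q^2 + 120*q + 422*sqrt(2)*q - 240*sqrt(2) + 160
(3) = -2.7666*a^5 - 10.4787*a^4 + 1.8251*a^3 + 14.7521*a^2 + 6.1377*a + 0.3348
(4) = -0.93*w^5 - 0.76*w^4 + 1.06*w^3 + 6.09*w^2 - 6.14*w - 1.8
(5) = -2.61*y^5 + 4.98*y^4 + 4.16*y^3 - 0.55*y^2 - 4.47*y - 5.77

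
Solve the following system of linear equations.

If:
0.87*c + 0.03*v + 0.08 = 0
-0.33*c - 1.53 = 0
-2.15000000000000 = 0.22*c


Then:
No Solution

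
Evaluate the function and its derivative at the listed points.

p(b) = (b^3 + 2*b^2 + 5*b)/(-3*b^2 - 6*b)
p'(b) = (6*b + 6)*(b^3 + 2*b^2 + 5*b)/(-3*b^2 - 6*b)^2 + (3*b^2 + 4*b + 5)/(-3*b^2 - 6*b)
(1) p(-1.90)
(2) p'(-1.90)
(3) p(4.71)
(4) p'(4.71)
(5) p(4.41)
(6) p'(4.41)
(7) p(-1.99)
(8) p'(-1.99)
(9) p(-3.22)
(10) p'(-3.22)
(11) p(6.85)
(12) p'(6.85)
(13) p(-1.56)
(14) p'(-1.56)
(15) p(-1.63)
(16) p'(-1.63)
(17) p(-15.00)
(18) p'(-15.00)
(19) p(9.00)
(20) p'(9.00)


(1) = -16.03
(2) = 166.33
(3) = -1.82
(4) = -0.30
(5) = -1.73
(6) = -0.29
(7) = -166.00
(8) = 16666.33
(9) = 2.44
(10) = 0.79
(11) = -2.47
(12) = -0.31
(13) = -3.27
(14) = 8.28
(15) = -3.96
(16) = 11.84
(17) = 5.13
(18) = -0.32
(19) = -3.15
(20) = -0.32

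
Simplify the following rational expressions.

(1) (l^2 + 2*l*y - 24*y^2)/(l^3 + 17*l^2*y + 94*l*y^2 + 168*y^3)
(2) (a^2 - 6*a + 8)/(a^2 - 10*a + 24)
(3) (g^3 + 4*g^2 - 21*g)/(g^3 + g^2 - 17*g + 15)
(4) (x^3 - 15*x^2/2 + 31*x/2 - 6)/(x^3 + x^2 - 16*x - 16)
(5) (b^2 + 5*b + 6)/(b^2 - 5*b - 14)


(1) = (l - 4*y)/(l^2 + 11*l*y + 28*y^2)
(2) = (a - 2)/(a - 6)
(3) = (g^2 + 7*g)/(g^2 + 4*g - 5)
(4) = (2*x^2 - 7*x + 3)/(2*x^2 + 10*x + 8)
(5) = (b + 3)/(b - 7)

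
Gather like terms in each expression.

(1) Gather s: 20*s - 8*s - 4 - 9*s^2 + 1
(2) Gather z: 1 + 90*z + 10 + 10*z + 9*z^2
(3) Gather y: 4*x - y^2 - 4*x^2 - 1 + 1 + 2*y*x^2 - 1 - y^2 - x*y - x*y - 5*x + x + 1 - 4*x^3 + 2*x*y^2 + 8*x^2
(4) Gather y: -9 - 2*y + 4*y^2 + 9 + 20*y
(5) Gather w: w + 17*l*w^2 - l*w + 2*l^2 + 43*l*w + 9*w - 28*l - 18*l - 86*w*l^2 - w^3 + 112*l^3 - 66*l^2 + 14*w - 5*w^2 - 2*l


(1) = -9*s^2 + 12*s - 3
(2) = 9*z^2 + 100*z + 11
(3) = -4*x^3 + 4*x^2 + y^2*(2*x - 2) + y*(2*x^2 - 2*x)
(4) = 4*y^2 + 18*y
(5) = 112*l^3 - 64*l^2 - 48*l - w^3 + w^2*(17*l - 5) + w*(-86*l^2 + 42*l + 24)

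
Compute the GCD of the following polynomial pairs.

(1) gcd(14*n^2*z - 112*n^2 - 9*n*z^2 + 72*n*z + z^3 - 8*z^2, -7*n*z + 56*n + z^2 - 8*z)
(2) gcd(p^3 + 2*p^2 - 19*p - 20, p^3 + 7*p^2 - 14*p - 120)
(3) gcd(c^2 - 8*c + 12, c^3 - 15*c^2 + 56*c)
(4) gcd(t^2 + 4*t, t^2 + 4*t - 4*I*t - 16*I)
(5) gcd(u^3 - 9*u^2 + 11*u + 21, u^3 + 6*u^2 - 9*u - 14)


(1) = gcd((-7*n + z)*(-2*n + z)*(z - 8), (-7*n + z)*(z - 8)) = -7*n*z + 56*n + z^2 - 8*z
(2) = p^2 + p - 20
(3) = 1
(4) = gcd(t*(t + 4), (t + 4)*(t - 4*I)) = t + 4
(5) = gcd((u - 7)*(u - 3)*(u + 1), (u - 2)*(u + 1)*(u + 7)) = u + 1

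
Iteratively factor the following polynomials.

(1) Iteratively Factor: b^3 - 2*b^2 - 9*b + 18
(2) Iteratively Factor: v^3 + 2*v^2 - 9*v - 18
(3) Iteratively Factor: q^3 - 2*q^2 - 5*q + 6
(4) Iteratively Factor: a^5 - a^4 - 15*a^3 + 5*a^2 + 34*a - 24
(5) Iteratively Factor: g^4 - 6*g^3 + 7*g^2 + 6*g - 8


(1) = (b - 2)*(b^2 - 9) = (b - 3)*(b - 2)*(b + 3)
(2) = (v + 3)*(v^2 - v - 6) = (v - 3)*(v + 3)*(v + 2)
(3) = (q - 1)*(q^2 - q - 6) = (q - 1)*(q + 2)*(q - 3)
(4) = (a + 3)*(a^4 - 4*a^3 - 3*a^2 + 14*a - 8) = (a - 1)*(a + 3)*(a^3 - 3*a^2 - 6*a + 8) = (a - 1)*(a + 2)*(a + 3)*(a^2 - 5*a + 4) = (a - 1)^2*(a + 2)*(a + 3)*(a - 4)
(5) = (g + 1)*(g^3 - 7*g^2 + 14*g - 8) = (g - 2)*(g + 1)*(g^2 - 5*g + 4) = (g - 4)*(g - 2)*(g + 1)*(g - 1)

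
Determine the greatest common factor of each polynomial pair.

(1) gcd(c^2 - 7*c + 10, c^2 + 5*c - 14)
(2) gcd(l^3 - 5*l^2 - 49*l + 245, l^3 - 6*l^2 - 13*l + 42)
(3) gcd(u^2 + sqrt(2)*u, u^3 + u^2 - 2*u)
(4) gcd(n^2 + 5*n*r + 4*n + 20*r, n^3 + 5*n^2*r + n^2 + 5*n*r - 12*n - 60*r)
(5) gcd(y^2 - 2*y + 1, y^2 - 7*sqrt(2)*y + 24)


(1) = c - 2
(2) = l - 7
(3) = u
(4) = n^2 + 5*n*r + 4*n + 20*r
(5) = gcd((y - 1)^2, (y - 4*sqrt(2))*(y - 3*sqrt(2))) = 1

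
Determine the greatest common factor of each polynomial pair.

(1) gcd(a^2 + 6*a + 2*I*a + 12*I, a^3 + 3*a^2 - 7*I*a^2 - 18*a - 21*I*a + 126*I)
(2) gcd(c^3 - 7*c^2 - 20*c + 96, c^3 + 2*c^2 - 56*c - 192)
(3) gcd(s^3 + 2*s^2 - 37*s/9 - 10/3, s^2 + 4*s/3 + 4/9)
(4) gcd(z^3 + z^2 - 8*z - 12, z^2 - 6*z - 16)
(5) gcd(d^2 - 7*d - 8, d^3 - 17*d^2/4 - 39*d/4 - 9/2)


(1) = gcd((a + 6)*(a + 2*I), (a - 3)*(a + 6)*(a - 7*I)) = a + 6
(2) = gcd((c - 8)*(c - 3)*(c + 4), (c - 8)*(c + 4)*(c + 6)) = c^2 - 4*c - 32
(3) = s + 2/3
(4) = z + 2
(5) = gcd((d - 8)*(d + 1), (d - 6)*(d + 3/4)*(d + 1)) = d + 1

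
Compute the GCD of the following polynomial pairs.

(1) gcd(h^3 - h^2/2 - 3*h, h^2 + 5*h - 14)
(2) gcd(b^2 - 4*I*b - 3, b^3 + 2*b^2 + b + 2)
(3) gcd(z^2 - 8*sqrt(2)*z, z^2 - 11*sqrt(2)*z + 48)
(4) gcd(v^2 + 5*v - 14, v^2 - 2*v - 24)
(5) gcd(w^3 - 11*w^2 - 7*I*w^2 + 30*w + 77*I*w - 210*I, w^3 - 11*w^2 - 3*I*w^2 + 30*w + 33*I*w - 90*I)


(1) = h - 2
(2) = b - I
(3) = z - 8*sqrt(2)
(4) = 1
(5) = w^2 - 11*w + 30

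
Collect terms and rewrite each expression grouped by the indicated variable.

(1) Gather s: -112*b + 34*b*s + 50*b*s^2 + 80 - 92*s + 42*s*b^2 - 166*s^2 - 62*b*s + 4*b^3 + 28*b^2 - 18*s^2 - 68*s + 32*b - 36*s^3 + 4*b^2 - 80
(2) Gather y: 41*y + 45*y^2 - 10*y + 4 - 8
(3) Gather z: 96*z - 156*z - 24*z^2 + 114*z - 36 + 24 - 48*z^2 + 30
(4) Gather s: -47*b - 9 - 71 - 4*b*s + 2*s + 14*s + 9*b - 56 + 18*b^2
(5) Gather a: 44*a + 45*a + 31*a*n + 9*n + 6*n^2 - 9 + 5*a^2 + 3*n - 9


(1) = 4*b^3 + 32*b^2 - 80*b - 36*s^3 + s^2*(50*b - 184) + s*(42*b^2 - 28*b - 160)
(2) = 45*y^2 + 31*y - 4
(3) = -72*z^2 + 54*z + 18
(4) = 18*b^2 - 38*b + s*(16 - 4*b) - 136
(5) = 5*a^2 + a*(31*n + 89) + 6*n^2 + 12*n - 18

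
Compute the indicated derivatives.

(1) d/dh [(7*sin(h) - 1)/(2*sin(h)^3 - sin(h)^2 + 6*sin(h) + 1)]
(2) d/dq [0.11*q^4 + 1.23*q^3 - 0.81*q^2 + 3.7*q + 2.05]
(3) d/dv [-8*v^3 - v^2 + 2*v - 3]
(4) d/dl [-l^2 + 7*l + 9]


(1) = (-28*sin(h)^3 + 13*sin(h)^2 - 2*sin(h) + 13)*cos(h)/(2*sin(h)^3 - sin(h)^2 + 6*sin(h) + 1)^2
(2) = 0.44*q^3 + 3.69*q^2 - 1.62*q + 3.7
(3) = -24*v^2 - 2*v + 2
(4) = 7 - 2*l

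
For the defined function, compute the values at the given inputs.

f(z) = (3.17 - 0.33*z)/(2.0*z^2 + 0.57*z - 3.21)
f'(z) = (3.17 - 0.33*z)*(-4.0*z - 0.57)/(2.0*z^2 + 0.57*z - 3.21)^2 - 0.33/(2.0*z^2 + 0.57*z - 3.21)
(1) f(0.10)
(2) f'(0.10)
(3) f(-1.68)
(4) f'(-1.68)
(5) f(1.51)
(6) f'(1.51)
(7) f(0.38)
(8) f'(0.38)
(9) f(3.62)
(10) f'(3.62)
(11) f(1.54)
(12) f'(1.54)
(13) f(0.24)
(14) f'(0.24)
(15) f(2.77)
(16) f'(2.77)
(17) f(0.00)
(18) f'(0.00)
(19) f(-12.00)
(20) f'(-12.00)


(1) = -1.00
(2) = -0.20
(3) = 2.52
(4) = 10.27
(5) = 1.21
(6) = -3.76
(7) = -1.13
(8) = -0.75
(9) = 0.08
(10) = -0.06
(11) = 1.10
(12) = -3.22
(13) = -1.04
(14) = -0.43
(15) = 0.16
(16) = -0.16
(17) = -0.99
(18) = -0.07
(19) = 0.03
(20) = 0.00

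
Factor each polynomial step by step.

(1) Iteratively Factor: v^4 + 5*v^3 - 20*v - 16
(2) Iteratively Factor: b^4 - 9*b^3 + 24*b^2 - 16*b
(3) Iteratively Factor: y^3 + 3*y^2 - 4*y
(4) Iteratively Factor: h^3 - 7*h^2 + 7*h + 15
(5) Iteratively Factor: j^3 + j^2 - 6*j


(1) = (v + 4)*(v^3 + v^2 - 4*v - 4) = (v + 1)*(v + 4)*(v^2 - 4) = (v + 1)*(v + 2)*(v + 4)*(v - 2)
(2) = (b - 1)*(b^3 - 8*b^2 + 16*b) = (b - 4)*(b - 1)*(b^2 - 4*b) = (b - 4)^2*(b - 1)*(b)
(3) = (y)*(y^2 + 3*y - 4) = y*(y + 4)*(y - 1)
(4) = (h - 5)*(h^2 - 2*h - 3) = (h - 5)*(h + 1)*(h - 3)
(5) = (j - 2)*(j^2 + 3*j) = (j - 2)*(j + 3)*(j)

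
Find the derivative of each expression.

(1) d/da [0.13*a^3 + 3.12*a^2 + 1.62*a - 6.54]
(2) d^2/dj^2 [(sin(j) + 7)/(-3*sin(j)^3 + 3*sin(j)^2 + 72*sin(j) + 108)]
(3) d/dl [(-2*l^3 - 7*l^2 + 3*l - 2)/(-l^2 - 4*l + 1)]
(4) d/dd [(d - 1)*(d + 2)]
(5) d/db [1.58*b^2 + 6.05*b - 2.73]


(1) = 0.39*a^2 + 6.24*a + 1.62
(2) = (-4*sin(j)^7 - 60*sin(j)^6 - 14*sin(j)^5 - 58*sin(j)^4 - 2618*sin(j)^3 - 2694*sin(j)^2 + 7056*sin(j) + 5832)/(3*(-sin(j)^3 + sin(j)^2 + 24*sin(j) + 36)^3)
(3) = (2*l^4 + 16*l^3 + 25*l^2 - 18*l - 5)/(l^4 + 8*l^3 + 14*l^2 - 8*l + 1)
(4) = 2*d + 1
(5) = 3.16*b + 6.05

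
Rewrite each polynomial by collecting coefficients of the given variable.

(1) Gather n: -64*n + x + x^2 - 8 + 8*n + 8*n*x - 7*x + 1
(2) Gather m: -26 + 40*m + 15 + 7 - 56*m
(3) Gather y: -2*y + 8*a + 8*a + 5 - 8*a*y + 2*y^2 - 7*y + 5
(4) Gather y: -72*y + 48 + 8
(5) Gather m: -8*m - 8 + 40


(1) = n*(8*x - 56) + x^2 - 6*x - 7
(2) = -16*m - 4
(3) = 16*a + 2*y^2 + y*(-8*a - 9) + 10
(4) = 56 - 72*y
(5) = 32 - 8*m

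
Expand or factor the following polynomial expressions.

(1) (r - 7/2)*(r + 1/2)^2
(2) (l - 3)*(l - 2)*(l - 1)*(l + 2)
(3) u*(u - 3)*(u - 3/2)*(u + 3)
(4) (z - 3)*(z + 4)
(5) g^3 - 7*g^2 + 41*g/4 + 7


(1) = r^3 - 5*r^2/2 - 13*r/4 - 7/8
(2) = l^4 - 4*l^3 - l^2 + 16*l - 12
(3) = u^4 - 3*u^3/2 - 9*u^2 + 27*u/2
(4) = z^2 + z - 12
(5) = (g - 4)*(g - 7/2)*(g + 1/2)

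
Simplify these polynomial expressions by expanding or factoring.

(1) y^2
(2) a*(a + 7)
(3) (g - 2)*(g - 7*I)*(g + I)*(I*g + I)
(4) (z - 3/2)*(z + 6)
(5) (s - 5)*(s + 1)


(1) = y^2
(2) = a^2 + 7*a
(3) = I*g^4 + 6*g^3 - I*g^3 - 6*g^2 + 5*I*g^2 - 12*g - 7*I*g - 14*I
(4) = z^2 + 9*z/2 - 9
(5) = s^2 - 4*s - 5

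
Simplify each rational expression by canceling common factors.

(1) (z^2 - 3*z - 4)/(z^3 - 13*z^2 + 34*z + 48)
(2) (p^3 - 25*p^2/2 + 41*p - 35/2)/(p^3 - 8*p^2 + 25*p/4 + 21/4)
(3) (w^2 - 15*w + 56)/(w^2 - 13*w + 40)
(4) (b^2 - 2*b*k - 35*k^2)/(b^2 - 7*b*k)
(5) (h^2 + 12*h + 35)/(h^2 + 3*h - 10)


(1) = (z - 4)/(z^2 - 14*z + 48)
(2) = (4*p^2 - 22*p + 10)/(4*p^2 - 4*p - 3)
(3) = (w - 7)/(w - 5)
(4) = (b + 5*k)/b
(5) = (h + 7)/(h - 2)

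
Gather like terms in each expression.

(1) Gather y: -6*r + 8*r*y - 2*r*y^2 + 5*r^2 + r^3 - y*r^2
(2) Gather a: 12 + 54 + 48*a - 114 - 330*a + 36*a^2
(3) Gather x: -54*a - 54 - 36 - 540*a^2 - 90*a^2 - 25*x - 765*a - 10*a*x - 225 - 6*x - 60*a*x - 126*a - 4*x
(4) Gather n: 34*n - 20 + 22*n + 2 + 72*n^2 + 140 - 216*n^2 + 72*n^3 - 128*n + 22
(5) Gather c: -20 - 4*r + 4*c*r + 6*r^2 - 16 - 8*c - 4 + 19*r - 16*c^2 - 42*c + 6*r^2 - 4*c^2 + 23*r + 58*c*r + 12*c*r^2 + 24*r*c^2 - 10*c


(1) = r^3 + 5*r^2 - 2*r*y^2 - 6*r + y*(-r^2 + 8*r)
(2) = 36*a^2 - 282*a - 48
(3) = -630*a^2 - 945*a + x*(-70*a - 35) - 315
(4) = 72*n^3 - 144*n^2 - 72*n + 144
(5) = c^2*(24*r - 20) + c*(12*r^2 + 62*r - 60) + 12*r^2 + 38*r - 40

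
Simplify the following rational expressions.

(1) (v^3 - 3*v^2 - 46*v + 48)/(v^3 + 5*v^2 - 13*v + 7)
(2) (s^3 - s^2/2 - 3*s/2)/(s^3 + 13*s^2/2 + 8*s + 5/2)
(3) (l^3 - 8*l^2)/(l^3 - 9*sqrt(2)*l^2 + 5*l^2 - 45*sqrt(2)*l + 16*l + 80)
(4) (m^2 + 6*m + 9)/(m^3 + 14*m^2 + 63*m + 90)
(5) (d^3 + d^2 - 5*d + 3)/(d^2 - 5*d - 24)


(1) = (v^2 - 2*v - 48)/(v^2 + 6*v - 7)
(2) = (2*s^2 - 3*s)/(2*s^2 + 11*s + 5)
(3) = (l^3 - 8*l^2)/(l^3 + l^2*(5 - 9*sqrt(2)) + l*(16 - 45*sqrt(2)) + 80)
(4) = (m + 3)/(m^2 + 11*m + 30)
(5) = (d^2 - 2*d + 1)/(d - 8)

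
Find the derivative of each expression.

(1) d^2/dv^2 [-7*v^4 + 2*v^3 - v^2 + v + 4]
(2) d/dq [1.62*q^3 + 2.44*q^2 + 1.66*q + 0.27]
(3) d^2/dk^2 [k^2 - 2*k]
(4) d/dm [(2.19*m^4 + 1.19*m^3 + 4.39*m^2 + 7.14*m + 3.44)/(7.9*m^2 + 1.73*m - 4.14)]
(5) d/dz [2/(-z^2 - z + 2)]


(1) = -84*v^2 + 12*v - 2
(2) = 4.86*q^2 + 4.88*q + 1.66
(3) = 2
(4) = (34.602*m^5 + 20.7671*m^4 - 32.149*m^3 - 63.5911*m^2 - 90.7012*m - 35.5108)/(62.41*m^4 + 27.334*m^3 - 62.4191*m^2 - 14.3244*m + 17.1396)
(5) = 2*(2*z + 1)/(z^2 + z - 2)^2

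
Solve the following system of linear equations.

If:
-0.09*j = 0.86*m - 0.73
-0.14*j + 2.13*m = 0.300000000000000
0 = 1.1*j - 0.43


Then:
No Solution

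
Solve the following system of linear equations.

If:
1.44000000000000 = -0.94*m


Then:
m = -1.53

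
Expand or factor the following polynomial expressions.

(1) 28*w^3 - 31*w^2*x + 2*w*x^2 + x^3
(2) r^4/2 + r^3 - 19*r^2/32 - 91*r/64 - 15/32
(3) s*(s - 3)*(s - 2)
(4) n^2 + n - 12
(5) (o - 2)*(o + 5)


(1) = (-4*w + x)*(-w + x)*(7*w + x)
(2) = (r/2 + 1)*(r - 5/4)*(r + 1/2)*(r + 3/4)
(3) = s^3 - 5*s^2 + 6*s
(4) = (n - 3)*(n + 4)
(5) = o^2 + 3*o - 10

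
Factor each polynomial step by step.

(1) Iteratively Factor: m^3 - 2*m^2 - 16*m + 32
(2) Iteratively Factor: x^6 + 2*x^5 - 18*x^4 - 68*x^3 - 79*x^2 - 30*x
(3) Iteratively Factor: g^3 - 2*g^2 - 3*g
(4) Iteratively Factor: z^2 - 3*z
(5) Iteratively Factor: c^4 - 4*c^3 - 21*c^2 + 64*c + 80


(1) = (m - 2)*(m^2 - 16) = (m - 4)*(m - 2)*(m + 4)
(2) = (x + 1)*(x^5 + x^4 - 19*x^3 - 49*x^2 - 30*x) = (x + 1)^2*(x^4 - 19*x^2 - 30*x) = (x + 1)^2*(x + 3)*(x^3 - 3*x^2 - 10*x) = x*(x + 1)^2*(x + 3)*(x^2 - 3*x - 10) = x*(x + 1)^2*(x + 2)*(x + 3)*(x - 5)
(3) = (g)*(g^2 - 2*g - 3) = g*(g - 3)*(g + 1)
(4) = (z - 3)*(z)
(5) = (c + 4)*(c^3 - 8*c^2 + 11*c + 20) = (c + 1)*(c + 4)*(c^2 - 9*c + 20) = (c - 4)*(c + 1)*(c + 4)*(c - 5)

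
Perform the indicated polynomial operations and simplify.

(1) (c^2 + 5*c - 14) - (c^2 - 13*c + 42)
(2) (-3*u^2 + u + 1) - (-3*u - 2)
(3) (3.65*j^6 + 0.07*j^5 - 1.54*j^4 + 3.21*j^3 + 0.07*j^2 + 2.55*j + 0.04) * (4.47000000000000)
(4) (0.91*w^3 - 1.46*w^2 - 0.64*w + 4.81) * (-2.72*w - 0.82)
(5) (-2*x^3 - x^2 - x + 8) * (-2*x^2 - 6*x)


(1) = 18*c - 56
(2) = -3*u^2 + 4*u + 3
(3) = 16.3155*j^6 + 0.3129*j^5 - 6.8838*j^4 + 14.3487*j^3 + 0.3129*j^2 + 11.3985*j + 0.1788
(4) = -2.4752*w^4 + 3.225*w^3 + 2.938*w^2 - 12.5584*w - 3.9442
(5) = 4*x^5 + 14*x^4 + 8*x^3 - 10*x^2 - 48*x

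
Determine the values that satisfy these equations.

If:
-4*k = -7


Then:
k = 7/4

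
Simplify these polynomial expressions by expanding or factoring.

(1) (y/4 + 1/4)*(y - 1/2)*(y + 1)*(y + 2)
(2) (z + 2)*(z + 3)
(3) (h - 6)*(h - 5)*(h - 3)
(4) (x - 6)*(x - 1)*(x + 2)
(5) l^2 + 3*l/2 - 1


(1) = y^4/4 + 7*y^3/8 + 3*y^2/4 - y/8 - 1/4
(2) = z^2 + 5*z + 6
(3) = h^3 - 14*h^2 + 63*h - 90
(4) = x^3 - 5*x^2 - 8*x + 12
(5) = (l - 1/2)*(l + 2)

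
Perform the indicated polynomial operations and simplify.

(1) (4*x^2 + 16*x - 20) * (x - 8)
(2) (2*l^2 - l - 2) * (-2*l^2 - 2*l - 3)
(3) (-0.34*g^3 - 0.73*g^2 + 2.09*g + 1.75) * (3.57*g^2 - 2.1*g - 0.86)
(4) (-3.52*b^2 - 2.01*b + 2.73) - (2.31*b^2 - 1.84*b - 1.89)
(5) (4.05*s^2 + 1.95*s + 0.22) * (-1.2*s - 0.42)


(1) = 4*x^3 - 16*x^2 - 148*x + 160
(2) = -4*l^4 - 2*l^3 + 7*l + 6
(3) = -1.2138*g^5 - 1.8921*g^4 + 9.2867*g^3 + 2.4863*g^2 - 5.4724*g - 1.505
(4) = -5.83*b^2 - 0.17*b + 4.62
(5) = -4.86*s^3 - 4.041*s^2 - 1.083*s - 0.0924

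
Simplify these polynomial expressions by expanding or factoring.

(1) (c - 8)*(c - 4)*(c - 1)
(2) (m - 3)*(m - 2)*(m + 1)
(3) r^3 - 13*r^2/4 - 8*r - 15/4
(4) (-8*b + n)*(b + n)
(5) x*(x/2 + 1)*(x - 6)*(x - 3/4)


(1) = c^3 - 13*c^2 + 44*c - 32
(2) = m^3 - 4*m^2 + m + 6
(3) = (r - 5)*(r + 3/4)*(r + 1)
(4) = -8*b^2 - 7*b*n + n^2
(5) = x^4/2 - 19*x^3/8 - 9*x^2/2 + 9*x/2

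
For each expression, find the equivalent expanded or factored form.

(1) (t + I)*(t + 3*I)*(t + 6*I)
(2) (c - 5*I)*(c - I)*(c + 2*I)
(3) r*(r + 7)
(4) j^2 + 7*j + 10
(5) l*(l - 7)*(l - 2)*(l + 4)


(1) = t^3 + 10*I*t^2 - 27*t - 18*I
(2) = c^3 - 4*I*c^2 + 7*c - 10*I
(3) = r^2 + 7*r
(4) = (j + 2)*(j + 5)
(5) = l^4 - 5*l^3 - 22*l^2 + 56*l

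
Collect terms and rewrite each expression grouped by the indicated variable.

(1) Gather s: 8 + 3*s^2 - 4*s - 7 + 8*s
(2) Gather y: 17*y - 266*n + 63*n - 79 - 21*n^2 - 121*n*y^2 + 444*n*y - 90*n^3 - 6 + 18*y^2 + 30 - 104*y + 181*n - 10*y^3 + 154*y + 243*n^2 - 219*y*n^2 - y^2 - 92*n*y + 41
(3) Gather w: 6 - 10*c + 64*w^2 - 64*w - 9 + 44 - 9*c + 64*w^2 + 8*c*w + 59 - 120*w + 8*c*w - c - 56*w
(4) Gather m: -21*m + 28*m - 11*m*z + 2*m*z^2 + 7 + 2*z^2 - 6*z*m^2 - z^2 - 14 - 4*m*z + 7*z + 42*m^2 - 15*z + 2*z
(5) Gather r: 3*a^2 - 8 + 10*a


(1) = 3*s^2 + 4*s + 1
(2) = -90*n^3 + 222*n^2 - 22*n - 10*y^3 + y^2*(17 - 121*n) + y*(-219*n^2 + 352*n + 67) - 14
(3) = -20*c + 128*w^2 + w*(16*c - 240) + 100
(4) = m^2*(42 - 6*z) + m*(2*z^2 - 15*z + 7) + z^2 - 6*z - 7
(5) = 3*a^2 + 10*a - 8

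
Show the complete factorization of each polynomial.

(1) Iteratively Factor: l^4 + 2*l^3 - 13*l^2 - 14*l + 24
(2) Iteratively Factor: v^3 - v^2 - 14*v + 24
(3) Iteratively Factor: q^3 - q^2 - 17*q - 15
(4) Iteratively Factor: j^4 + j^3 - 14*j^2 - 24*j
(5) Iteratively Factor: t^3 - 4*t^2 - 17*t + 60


(1) = (l - 3)*(l^3 + 5*l^2 + 2*l - 8) = (l - 3)*(l + 2)*(l^2 + 3*l - 4) = (l - 3)*(l + 2)*(l + 4)*(l - 1)
(2) = (v - 3)*(v^2 + 2*v - 8) = (v - 3)*(v + 4)*(v - 2)
(3) = (q + 1)*(q^2 - 2*q - 15) = (q + 1)*(q + 3)*(q - 5)
(4) = (j + 3)*(j^3 - 2*j^2 - 8*j) = (j - 4)*(j + 3)*(j^2 + 2*j) = (j - 4)*(j + 2)*(j + 3)*(j)
(5) = (t - 3)*(t^2 - t - 20) = (t - 3)*(t + 4)*(t - 5)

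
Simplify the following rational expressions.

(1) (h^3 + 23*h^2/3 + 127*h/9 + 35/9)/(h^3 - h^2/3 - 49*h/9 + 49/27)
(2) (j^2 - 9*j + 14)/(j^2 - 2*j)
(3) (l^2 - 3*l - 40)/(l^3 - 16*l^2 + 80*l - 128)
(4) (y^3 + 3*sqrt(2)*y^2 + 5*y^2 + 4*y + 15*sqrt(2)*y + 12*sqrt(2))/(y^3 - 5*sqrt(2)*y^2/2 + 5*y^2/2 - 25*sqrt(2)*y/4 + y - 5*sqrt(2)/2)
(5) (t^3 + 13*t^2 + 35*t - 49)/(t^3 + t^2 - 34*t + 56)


(1) = (9*h^2 + 48*h + 15)/(9*h^2 - 24*h + 7)
(2) = (j - 7)/j
(3) = (l + 5)/(l^2 - 8*l + 16)
(4) = (4*y^3 + y^2*(12*sqrt(2) + 20) + y*(16 + 60*sqrt(2)) + 48*sqrt(2))/(4*y^3 + y^2*(10 - 10*sqrt(2)) + y*(4 - 25*sqrt(2)) - 10*sqrt(2))
(5) = (t^2 + 6*t - 7)/(t^2 - 6*t + 8)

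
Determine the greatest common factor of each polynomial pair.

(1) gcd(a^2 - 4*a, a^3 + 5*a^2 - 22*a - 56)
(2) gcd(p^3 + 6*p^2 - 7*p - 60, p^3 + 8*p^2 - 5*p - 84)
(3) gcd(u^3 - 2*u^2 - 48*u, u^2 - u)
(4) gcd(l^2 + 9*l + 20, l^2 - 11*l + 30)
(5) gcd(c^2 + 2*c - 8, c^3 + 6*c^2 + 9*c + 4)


(1) = a - 4
(2) = gcd((p - 3)*(p + 4)*(p + 5), (p - 3)*(p + 4)*(p + 7)) = p^2 + p - 12
(3) = u
(4) = gcd((l + 4)*(l + 5), (l - 6)*(l - 5)) = 1
(5) = gcd((c - 2)*(c + 4), (c + 1)^2*(c + 4)) = c + 4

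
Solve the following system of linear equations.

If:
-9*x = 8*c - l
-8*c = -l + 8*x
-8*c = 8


Then:
c = -1
l = -8
x = 0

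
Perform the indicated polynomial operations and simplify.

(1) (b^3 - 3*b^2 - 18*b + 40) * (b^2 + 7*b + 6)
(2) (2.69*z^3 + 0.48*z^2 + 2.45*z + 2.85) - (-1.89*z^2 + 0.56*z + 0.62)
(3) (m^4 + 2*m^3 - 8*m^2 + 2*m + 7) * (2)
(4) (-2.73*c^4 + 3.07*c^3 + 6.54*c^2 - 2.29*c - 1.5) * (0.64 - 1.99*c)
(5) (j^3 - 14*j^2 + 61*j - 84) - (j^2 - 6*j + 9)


(1) = b^5 + 4*b^4 - 33*b^3 - 104*b^2 + 172*b + 240
(2) = 2.69*z^3 + 2.37*z^2 + 1.89*z + 2.23
(3) = 2*m^4 + 4*m^3 - 16*m^2 + 4*m + 14
(4) = 5.4327*c^5 - 7.8565*c^4 - 11.0498*c^3 + 8.7427*c^2 + 1.5194*c - 0.96
(5) = j^3 - 15*j^2 + 67*j - 93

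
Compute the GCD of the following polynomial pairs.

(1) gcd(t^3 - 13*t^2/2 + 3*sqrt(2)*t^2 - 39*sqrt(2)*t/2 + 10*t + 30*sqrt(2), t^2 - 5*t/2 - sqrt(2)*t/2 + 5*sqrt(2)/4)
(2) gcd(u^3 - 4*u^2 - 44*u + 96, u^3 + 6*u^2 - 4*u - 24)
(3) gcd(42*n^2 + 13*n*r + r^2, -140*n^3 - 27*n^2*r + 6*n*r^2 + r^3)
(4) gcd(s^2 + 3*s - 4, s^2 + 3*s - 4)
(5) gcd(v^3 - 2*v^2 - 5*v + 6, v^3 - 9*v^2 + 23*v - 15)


(1) = t - 5/2
(2) = u^2 + 4*u - 12
(3) = gcd((6*n + r)*(7*n + r), (-5*n + r)*(4*n + r)*(7*n + r)) = 7*n + r
(4) = s^2 + 3*s - 4
(5) = gcd((v - 3)*(v - 1)*(v + 2), (v - 5)*(v - 3)*(v - 1)) = v^2 - 4*v + 3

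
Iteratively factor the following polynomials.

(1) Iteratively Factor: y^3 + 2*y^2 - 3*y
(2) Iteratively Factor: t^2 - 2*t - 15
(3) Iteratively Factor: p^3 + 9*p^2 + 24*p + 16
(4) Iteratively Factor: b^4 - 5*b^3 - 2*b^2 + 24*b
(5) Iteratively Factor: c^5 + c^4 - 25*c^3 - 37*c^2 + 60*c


(1) = (y + 3)*(y^2 - y) = y*(y + 3)*(y - 1)
(2) = (t - 5)*(t + 3)
(3) = (p + 4)*(p^2 + 5*p + 4) = (p + 1)*(p + 4)*(p + 4)
(4) = (b)*(b^3 - 5*b^2 - 2*b + 24) = b*(b - 3)*(b^2 - 2*b - 8) = b*(b - 4)*(b - 3)*(b + 2)
(5) = (c - 1)*(c^4 + 2*c^3 - 23*c^2 - 60*c) = (c - 1)*(c + 4)*(c^3 - 2*c^2 - 15*c) = (c - 1)*(c + 3)*(c + 4)*(c^2 - 5*c) = (c - 5)*(c - 1)*(c + 3)*(c + 4)*(c)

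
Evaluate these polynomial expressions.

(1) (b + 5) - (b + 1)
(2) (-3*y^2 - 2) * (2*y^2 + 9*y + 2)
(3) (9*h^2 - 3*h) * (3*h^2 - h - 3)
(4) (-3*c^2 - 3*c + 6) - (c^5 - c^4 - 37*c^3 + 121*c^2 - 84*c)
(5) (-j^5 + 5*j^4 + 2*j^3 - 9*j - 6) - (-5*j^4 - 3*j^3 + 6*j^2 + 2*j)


(1) = 4
(2) = -6*y^4 - 27*y^3 - 10*y^2 - 18*y - 4
(3) = 27*h^4 - 18*h^3 - 24*h^2 + 9*h
(4) = -c^5 + c^4 + 37*c^3 - 124*c^2 + 81*c + 6
(5) = -j^5 + 10*j^4 + 5*j^3 - 6*j^2 - 11*j - 6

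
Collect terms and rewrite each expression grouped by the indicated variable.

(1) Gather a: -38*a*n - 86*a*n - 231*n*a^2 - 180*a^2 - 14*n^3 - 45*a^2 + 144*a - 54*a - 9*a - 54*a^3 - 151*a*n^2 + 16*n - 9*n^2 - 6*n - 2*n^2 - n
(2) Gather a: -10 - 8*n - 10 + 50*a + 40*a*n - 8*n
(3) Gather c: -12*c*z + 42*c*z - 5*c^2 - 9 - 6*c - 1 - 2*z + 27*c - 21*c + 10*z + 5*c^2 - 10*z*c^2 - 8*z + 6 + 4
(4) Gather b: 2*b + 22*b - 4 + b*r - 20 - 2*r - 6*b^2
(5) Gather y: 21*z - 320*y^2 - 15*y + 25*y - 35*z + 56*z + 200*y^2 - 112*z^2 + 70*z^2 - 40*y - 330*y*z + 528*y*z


(1) = -54*a^3 + a^2*(-231*n - 225) + a*(-151*n^2 - 124*n + 81) - 14*n^3 - 11*n^2 + 9*n
(2) = a*(40*n + 50) - 16*n - 20
(3) = -10*c^2*z + 30*c*z
(4) = -6*b^2 + b*(r + 24) - 2*r - 24
(5) = -120*y^2 + y*(198*z - 30) - 42*z^2 + 42*z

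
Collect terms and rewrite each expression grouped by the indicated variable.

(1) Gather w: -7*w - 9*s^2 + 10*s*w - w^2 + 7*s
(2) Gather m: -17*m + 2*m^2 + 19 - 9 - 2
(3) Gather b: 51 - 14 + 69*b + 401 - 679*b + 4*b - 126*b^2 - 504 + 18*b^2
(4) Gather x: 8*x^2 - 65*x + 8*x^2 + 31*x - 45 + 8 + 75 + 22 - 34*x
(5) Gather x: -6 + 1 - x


(1) = -9*s^2 + 7*s - w^2 + w*(10*s - 7)
(2) = 2*m^2 - 17*m + 8
(3) = -108*b^2 - 606*b - 66
(4) = 16*x^2 - 68*x + 60
(5) = -x - 5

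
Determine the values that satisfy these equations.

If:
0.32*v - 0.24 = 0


Then:
v = 0.75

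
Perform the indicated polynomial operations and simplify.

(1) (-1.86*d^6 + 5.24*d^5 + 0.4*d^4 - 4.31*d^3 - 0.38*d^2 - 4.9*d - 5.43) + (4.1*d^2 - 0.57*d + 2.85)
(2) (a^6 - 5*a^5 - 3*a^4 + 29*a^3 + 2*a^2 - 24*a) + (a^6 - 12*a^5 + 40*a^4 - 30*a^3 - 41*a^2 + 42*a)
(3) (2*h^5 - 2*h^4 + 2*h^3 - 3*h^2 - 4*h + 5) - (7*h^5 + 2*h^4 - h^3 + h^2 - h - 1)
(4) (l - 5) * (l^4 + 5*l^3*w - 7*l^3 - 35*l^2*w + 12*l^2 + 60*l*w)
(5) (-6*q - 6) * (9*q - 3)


(1) = -1.86*d^6 + 5.24*d^5 + 0.4*d^4 - 4.31*d^3 + 3.72*d^2 - 5.47*d - 2.58
(2) = 2*a^6 - 17*a^5 + 37*a^4 - a^3 - 39*a^2 + 18*a
(3) = -5*h^5 - 4*h^4 + 3*h^3 - 4*h^2 - 3*h + 6
(4) = l^5 + 5*l^4*w - 12*l^4 - 60*l^3*w + 47*l^3 + 235*l^2*w - 60*l^2 - 300*l*w
(5) = -54*q^2 - 36*q + 18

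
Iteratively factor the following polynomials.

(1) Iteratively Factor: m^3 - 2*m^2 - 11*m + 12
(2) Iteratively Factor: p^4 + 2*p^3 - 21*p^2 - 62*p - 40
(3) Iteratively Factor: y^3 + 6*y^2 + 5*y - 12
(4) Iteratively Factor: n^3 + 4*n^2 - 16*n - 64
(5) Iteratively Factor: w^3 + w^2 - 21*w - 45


(1) = (m - 1)*(m^2 - m - 12) = (m - 4)*(m - 1)*(m + 3)
(2) = (p + 4)*(p^3 - 2*p^2 - 13*p - 10) = (p + 1)*(p + 4)*(p^2 - 3*p - 10) = (p + 1)*(p + 2)*(p + 4)*(p - 5)
(3) = (y + 3)*(y^2 + 3*y - 4) = (y + 3)*(y + 4)*(y - 1)
(4) = (n + 4)*(n^2 - 16) = (n + 4)^2*(n - 4)
(5) = (w + 3)*(w^2 - 2*w - 15) = (w - 5)*(w + 3)*(w + 3)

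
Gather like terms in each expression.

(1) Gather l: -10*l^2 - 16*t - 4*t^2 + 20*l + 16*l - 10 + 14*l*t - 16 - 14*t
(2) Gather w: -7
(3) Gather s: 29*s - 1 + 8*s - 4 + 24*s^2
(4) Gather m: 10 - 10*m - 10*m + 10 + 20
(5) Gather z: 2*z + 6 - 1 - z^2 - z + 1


(1) = -10*l^2 + l*(14*t + 36) - 4*t^2 - 30*t - 26
(2) = -7
(3) = 24*s^2 + 37*s - 5
(4) = 40 - 20*m
(5) = -z^2 + z + 6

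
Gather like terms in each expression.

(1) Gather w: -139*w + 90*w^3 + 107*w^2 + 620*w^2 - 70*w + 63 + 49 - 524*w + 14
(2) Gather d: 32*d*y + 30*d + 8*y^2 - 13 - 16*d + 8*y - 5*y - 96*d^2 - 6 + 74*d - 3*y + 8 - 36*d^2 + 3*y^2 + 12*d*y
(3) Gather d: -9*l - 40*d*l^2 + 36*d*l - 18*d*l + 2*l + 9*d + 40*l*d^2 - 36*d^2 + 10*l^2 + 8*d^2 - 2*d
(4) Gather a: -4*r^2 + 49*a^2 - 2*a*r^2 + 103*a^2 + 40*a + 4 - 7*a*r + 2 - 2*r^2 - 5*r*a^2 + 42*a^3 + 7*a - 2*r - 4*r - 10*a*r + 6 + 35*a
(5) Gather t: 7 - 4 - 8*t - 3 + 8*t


(1) = 90*w^3 + 727*w^2 - 733*w + 126
(2) = -132*d^2 + d*(44*y + 88) + 11*y^2 - 11
(3) = d^2*(40*l - 28) + d*(-40*l^2 + 18*l + 7) + 10*l^2 - 7*l
(4) = 42*a^3 + a^2*(152 - 5*r) + a*(-2*r^2 - 17*r + 82) - 6*r^2 - 6*r + 12
(5) = 0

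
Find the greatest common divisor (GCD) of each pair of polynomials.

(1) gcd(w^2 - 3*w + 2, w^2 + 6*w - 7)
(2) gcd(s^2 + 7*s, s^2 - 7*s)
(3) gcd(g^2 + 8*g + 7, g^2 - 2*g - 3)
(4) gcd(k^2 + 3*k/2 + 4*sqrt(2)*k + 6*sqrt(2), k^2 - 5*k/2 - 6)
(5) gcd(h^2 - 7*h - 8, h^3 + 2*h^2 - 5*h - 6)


(1) = gcd((w - 2)*(w - 1), (w - 1)*(w + 7)) = w - 1
(2) = s
(3) = gcd((g + 1)*(g + 7), (g - 3)*(g + 1)) = g + 1
(4) = k + 3/2
(5) = h + 1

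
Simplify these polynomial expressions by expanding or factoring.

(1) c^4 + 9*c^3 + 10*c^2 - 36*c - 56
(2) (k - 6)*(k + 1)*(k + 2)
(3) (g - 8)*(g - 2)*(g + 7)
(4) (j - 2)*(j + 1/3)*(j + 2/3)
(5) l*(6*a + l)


(1) = (c - 2)*(c + 2)^2*(c + 7)
(2) = k^3 - 3*k^2 - 16*k - 12
(3) = g^3 - 3*g^2 - 54*g + 112
(4) = j^3 - j^2 - 16*j/9 - 4/9
(5) = 6*a*l + l^2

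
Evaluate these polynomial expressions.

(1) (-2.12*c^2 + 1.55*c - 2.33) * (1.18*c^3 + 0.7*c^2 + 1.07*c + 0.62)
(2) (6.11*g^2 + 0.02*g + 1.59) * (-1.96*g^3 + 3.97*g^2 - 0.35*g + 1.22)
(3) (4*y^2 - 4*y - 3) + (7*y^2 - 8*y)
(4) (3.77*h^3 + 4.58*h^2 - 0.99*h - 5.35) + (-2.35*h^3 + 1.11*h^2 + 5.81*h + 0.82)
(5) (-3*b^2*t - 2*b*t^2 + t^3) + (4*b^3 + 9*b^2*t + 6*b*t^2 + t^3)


(1) = -2.5016*c^5 + 0.345*c^4 - 3.9328*c^3 - 1.2869*c^2 - 1.5321*c - 1.4446
(2) = -11.9756*g^5 + 24.2175*g^4 - 5.1755*g^3 + 13.7595*g^2 - 0.5321*g + 1.9398
(3) = 11*y^2 - 12*y - 3
(4) = 1.42*h^3 + 5.69*h^2 + 4.82*h - 4.53
(5) = 4*b^3 + 6*b^2*t + 4*b*t^2 + 2*t^3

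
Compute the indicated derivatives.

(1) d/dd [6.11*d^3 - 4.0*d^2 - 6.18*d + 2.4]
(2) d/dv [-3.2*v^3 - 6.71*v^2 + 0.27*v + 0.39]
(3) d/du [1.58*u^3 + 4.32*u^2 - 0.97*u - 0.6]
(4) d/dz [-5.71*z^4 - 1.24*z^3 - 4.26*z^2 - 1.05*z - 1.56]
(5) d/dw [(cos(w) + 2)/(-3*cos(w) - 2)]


(1) = 18.33*d^2 - 8.0*d - 6.18
(2) = -9.6*v^2 - 13.42*v + 0.27
(3) = 4.74*u^2 + 8.64*u - 0.97
(4) = -22.84*z^3 - 3.72*z^2 - 8.52*z - 1.05
(5) = -4*sin(w)/(3*cos(w) + 2)^2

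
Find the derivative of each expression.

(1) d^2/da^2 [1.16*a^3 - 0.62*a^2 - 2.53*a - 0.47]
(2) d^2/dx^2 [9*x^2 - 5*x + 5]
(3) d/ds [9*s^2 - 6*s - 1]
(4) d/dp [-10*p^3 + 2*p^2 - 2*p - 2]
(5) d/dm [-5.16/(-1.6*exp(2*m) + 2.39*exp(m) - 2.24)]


(1) = 6.96*a - 1.24
(2) = 18
(3) = 18*s - 6
(4) = -30*p^2 + 4*p - 2
(5) = (12.3324 - 16.512*exp(m))*exp(m)/(1.6*exp(2*m) - 2.39*exp(m) + 2.24)^2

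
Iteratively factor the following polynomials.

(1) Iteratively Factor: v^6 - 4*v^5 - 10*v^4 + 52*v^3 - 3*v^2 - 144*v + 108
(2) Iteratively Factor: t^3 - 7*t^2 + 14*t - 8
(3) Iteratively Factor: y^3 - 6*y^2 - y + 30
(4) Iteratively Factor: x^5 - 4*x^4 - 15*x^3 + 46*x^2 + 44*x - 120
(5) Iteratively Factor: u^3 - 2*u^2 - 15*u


(1) = (v - 2)*(v^5 - 2*v^4 - 14*v^3 + 24*v^2 + 45*v - 54) = (v - 2)*(v + 3)*(v^4 - 5*v^3 + v^2 + 21*v - 18) = (v - 2)*(v - 1)*(v + 3)*(v^3 - 4*v^2 - 3*v + 18) = (v - 3)*(v - 2)*(v - 1)*(v + 3)*(v^2 - v - 6) = (v - 3)*(v - 2)*(v - 1)*(v + 2)*(v + 3)*(v - 3)
(2) = (t - 4)*(t^2 - 3*t + 2) = (t - 4)*(t - 1)*(t - 2)
(3) = (y + 2)*(y^2 - 8*y + 15) = (y - 3)*(y + 2)*(y - 5)
(4) = (x - 2)*(x^4 - 2*x^3 - 19*x^2 + 8*x + 60) = (x - 2)*(x + 3)*(x^3 - 5*x^2 - 4*x + 20) = (x - 2)^2*(x + 3)*(x^2 - 3*x - 10) = (x - 2)^2*(x + 2)*(x + 3)*(x - 5)
(5) = (u - 5)*(u^2 + 3*u) = (u - 5)*(u + 3)*(u)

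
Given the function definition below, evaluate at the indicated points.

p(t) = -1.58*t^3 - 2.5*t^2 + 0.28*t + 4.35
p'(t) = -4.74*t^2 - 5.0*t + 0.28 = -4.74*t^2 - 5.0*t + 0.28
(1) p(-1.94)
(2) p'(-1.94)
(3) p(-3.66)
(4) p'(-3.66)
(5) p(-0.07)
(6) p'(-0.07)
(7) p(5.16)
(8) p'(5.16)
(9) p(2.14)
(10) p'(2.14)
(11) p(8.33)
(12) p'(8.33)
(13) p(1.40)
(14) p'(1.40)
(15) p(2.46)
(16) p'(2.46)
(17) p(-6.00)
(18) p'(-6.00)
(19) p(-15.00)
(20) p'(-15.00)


(1) = 5.93
(2) = -7.86
(3) = 47.30
(4) = -44.92
(5) = 4.32
(6) = 0.61
(7) = -277.84
(8) = -151.73
(9) = -21.98
(10) = -32.13
(11) = -1080.04
(12) = -370.27
(13) = -4.49
(14) = -16.01
(15) = -33.61
(16) = -40.70
(17) = 253.95
(18) = -140.36
(19) = 4770.15
(20) = -991.22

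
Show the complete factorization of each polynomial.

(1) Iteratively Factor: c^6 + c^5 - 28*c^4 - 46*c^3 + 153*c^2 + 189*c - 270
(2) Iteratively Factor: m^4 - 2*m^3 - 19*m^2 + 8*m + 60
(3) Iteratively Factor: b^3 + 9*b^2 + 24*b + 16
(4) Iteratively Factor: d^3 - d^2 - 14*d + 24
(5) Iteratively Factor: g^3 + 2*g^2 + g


(1) = (c - 2)*(c^5 + 3*c^4 - 22*c^3 - 90*c^2 - 27*c + 135) = (c - 2)*(c + 3)*(c^4 - 22*c^2 - 24*c + 45) = (c - 5)*(c - 2)*(c + 3)*(c^3 + 5*c^2 + 3*c - 9) = (c - 5)*(c - 2)*(c + 3)^2*(c^2 + 2*c - 3) = (c - 5)*(c - 2)*(c + 3)^3*(c - 1)
(2) = (m + 3)*(m^3 - 5*m^2 - 4*m + 20) = (m - 2)*(m + 3)*(m^2 - 3*m - 10) = (m - 5)*(m - 2)*(m + 3)*(m + 2)
(3) = (b + 1)*(b^2 + 8*b + 16) = (b + 1)*(b + 4)*(b + 4)
(4) = (d - 2)*(d^2 + d - 12) = (d - 3)*(d - 2)*(d + 4)
(5) = (g)*(g^2 + 2*g + 1) = g*(g + 1)*(g + 1)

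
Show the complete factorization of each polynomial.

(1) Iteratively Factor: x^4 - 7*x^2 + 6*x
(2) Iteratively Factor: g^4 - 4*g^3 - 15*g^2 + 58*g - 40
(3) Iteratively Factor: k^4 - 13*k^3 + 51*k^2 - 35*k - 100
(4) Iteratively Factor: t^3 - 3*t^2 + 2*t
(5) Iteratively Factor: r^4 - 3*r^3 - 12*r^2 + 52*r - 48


(1) = (x)*(x^3 - 7*x + 6) = x*(x - 2)*(x^2 + 2*x - 3) = x*(x - 2)*(x - 1)*(x + 3)
(2) = (g + 4)*(g^3 - 8*g^2 + 17*g - 10) = (g - 5)*(g + 4)*(g^2 - 3*g + 2) = (g - 5)*(g - 1)*(g + 4)*(g - 2)
(3) = (k - 4)*(k^3 - 9*k^2 + 15*k + 25) = (k - 5)*(k - 4)*(k^2 - 4*k - 5) = (k - 5)*(k - 4)*(k + 1)*(k - 5)
(4) = (t)*(t^2 - 3*t + 2) = t*(t - 1)*(t - 2)
(5) = (r - 3)*(r^3 - 12*r + 16) = (r - 3)*(r + 4)*(r^2 - 4*r + 4) = (r - 3)*(r - 2)*(r + 4)*(r - 2)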